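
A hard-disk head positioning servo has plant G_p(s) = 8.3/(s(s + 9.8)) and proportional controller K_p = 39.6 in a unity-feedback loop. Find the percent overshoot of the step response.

41.4%

The closed-loop denominator s² + 9.8s + 328.7 gives ω_n = √328.7 = 18.13 and ζ = 9.8/(2ω_n) = 0.2703.
%OS = 100·exp(−πζ/√(1−ζ²)) = 100·exp(−π·0.2703/√0.927) = 41.4%.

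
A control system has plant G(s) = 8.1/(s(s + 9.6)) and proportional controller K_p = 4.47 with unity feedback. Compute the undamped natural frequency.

With unity feedback the closed-loop characteristic equation is s² + 9.6s + 4.47·8.1 = s² + 9.6s + 36.21 = 0.
Matching s² + 2ζω_n s + ω_n²: ω_n = √36.21 = 6.017 rad/s and 2ζω_n = 9.6, so ζ = 9.6/(2·6.017) = 0.798.

ω_n = 6.02 rad/s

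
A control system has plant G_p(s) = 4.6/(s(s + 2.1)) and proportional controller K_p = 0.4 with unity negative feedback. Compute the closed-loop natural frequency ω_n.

With unity feedback the closed-loop characteristic equation is s² + 2.1s + 0.4·4.6 = s² + 2.1s + 1.84 = 0.
Matching s² + 2ζω_n s + ω_n²: ω_n = √1.84 = 1.356 rad/s and 2ζω_n = 2.1, so ζ = 2.1/(2·1.356) = 0.774.

ω_n = 1.36 rad/s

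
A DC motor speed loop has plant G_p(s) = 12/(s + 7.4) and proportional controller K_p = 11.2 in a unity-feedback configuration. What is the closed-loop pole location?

Closed-loop transfer function: T(s) = K_p·G_p(s)/(1 + K_p·G_p(s)) = 134.4/(s + 7.4 + 134.4) = 134.4/(s + 141.8).
The closed-loop pole is at s = −141.8.

s = -141.8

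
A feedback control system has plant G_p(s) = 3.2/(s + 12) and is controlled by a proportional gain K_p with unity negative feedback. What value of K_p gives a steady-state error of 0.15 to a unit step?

The loop is type 0, so e_ss(step) = 1/(1 + K_pos) with K_pos = K_p·G_p(0).
G_p(0) = 0.2667. Require 1/(1 + K_p·0.2667) = 0.15, so 1 + 0.2667·K_p = 6.667.
K_p = (6.667 − 1)/0.2667 = 21.2.

K_p = 21.2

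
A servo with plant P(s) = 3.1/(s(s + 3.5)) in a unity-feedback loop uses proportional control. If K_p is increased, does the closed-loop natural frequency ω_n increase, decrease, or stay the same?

increase

ω_n = √(3.1·K_p), which grows with K_p.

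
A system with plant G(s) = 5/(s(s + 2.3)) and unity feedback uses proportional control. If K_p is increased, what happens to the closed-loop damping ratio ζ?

decrease

ζ = 2.3/(2√(5K_p)); increasing K_p raises the denominator, so ζ falls.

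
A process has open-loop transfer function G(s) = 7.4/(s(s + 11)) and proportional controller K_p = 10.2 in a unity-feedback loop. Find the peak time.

From 1 + K_pG(s) = 0: s² + 11s + 75.48 = 0 ⇒ ω_n = 8.688, ζ = 0.6331.
Damped frequency ω_d = ω_n√(1−ζ²) = 6.725 rad/s, so peak time T_p = π/ω_d = 0.467 s.

T_p = 0.467 s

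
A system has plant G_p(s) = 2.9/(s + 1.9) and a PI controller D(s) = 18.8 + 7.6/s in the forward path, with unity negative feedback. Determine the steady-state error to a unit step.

The open loop D(s)G_p(s) has a pole at the origin (type 1), so the static position error constant is infinite and e_ss = 1/(1+∞) = 0.

0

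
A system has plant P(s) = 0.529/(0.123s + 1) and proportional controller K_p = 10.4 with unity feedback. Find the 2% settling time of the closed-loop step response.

T_s ≈ 0.0757 s

Closed loop: T(s) = K_p·P/(1+K_p·P) = 5.502/(0.123s + 1 + 5.502), with pole at s = −(1 + 5.502)/0.123 = −52.86.
τ = 1/52.86 = 0.01892 s, so 2% settling time ≈ 4τ = 0.0757 s.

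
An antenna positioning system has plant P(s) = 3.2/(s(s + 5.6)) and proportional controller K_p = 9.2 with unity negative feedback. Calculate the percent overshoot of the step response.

The closed-loop denominator s² + 5.6s + 29.44 gives ω_n = √29.44 = 5.426 and ζ = 5.6/(2ω_n) = 0.516.
%OS = 100·exp(−πζ/√(1−ζ²)) = 100·exp(−π·0.516/√0.7337) = 15.1%.

15.1%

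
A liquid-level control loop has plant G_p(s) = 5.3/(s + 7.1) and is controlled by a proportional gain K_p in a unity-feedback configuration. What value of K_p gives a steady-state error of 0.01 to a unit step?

The loop is type 0, so e_ss(step) = 1/(1 + K_pos) with K_pos = K_p·G_p(0).
G_p(0) = 0.7465. Require 1/(1 + K_p·0.7465) = 0.01, so 1 + 0.7465·K_p = 100.
K_p = (100 − 1)/0.7465 = 133.

K_p = 133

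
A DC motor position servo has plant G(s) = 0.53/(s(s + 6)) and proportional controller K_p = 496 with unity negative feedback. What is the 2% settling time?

T_s ≈ 1.33 s

The closed-loop denominator s² + 6s + 262.9 gives ω_n = √262.9 = 16.21 and ζ = 6/(2ω_n) = 0.185.
2% settling time T_s ≈ 4/(ζω_n) = 4/3 = 1.33 s.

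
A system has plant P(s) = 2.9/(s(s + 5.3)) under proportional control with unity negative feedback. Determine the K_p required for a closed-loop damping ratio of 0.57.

K_p = 7.45

Closed-loop characteristic equation: s² + 5.3s + K_p·2.9 = 0.
So ω_n = √(2.9K_p) and 2ζω_n = 5.3, giving ζ = 5.3/(2√(2.9K_p)).
Setting ζ = 0.57: √(2.9K_p) = 5.3/(2·0.57) = 4.649, so K_p = 21.61/2.9 = 7.45.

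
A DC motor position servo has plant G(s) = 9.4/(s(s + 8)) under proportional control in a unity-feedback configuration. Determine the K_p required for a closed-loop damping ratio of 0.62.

Closed-loop characteristic equation: s² + 8s + K_p·9.4 = 0.
So ω_n = √(9.4K_p) and 2ζω_n = 8, giving ζ = 8/(2√(9.4K_p)).
Setting ζ = 0.62: √(9.4K_p) = 8/(2·0.62) = 6.452, so K_p = 41.62/9.4 = 4.43.

K_p = 4.43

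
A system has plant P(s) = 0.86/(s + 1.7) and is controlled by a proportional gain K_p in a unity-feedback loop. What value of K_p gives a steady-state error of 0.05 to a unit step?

K_p = 37.6

Steady-state error for a unit step on this type-0 loop is 1/(1 + K_p·P(0)).
P(0) = 0.5059. Require 1/(1 + K_p·0.5059) = 0.05, so 1 + 0.5059·K_p = 20.
K_p = (20 − 1)/0.5059 = 37.6.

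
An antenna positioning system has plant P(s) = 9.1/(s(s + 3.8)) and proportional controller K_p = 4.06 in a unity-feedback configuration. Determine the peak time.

T_p = 0.544 s

The closed-loop denominator s² + 3.8s + 36.95 gives ω_n = √36.95 = 6.078 and ζ = 3.8/(2ω_n) = 0.3126.
Damped frequency ω_d = ω_n√(1−ζ²) = 5.774 rad/s, so peak time T_p = π/ω_d = 0.544 s.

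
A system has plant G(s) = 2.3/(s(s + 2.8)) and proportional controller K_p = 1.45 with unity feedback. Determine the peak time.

T_p = 2.68 s

The closed-loop denominator s² + 2.8s + 3.335 gives ω_n = √3.335 = 1.826 and ζ = 2.8/(2ω_n) = 0.7666.
Damped frequency ω_d = ω_n√(1−ζ²) = 1.173 rad/s, so peak time T_p = π/ω_d = 2.68 s.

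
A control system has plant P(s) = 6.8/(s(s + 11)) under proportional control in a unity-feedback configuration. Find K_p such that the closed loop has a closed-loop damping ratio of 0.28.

Closed-loop characteristic equation: s² + 11s + K_p·6.8 = 0.
So ω_n = √(6.8K_p) and 2ζω_n = 11, giving ζ = 11/(2√(6.8K_p)).
Setting ζ = 0.28: √(6.8K_p) = 11/(2·0.28) = 19.64, so K_p = 385.8/6.8 = 56.7.

K_p = 56.7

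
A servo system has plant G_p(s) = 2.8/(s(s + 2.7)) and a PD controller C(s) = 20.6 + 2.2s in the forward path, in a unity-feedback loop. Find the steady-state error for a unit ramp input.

The loop has one pole at the origin (type 1). Velocity error constant K_v = lim_{s→0} s·C(s)G_p(s) = 20.6·2.8/2.7 = 21.36.
Steady-state error to a unit ramp: e_ss = 1/K_v = 0.0468.

0.0468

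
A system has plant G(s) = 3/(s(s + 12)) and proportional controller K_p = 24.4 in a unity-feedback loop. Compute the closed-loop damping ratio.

1 + K_p·G(s) = 0 gives s² + 12s + 73.2 = 0.
So ω_n² = 73.2 ⇒ ω_n = 8.556 rad/s, and ζ = 12/(2ω_n) = 0.701.

ζ = 0.701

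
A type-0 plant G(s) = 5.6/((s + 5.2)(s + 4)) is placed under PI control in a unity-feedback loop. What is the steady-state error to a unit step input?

The PI controller's integrator makes the forward path type 1, so e_ss to a step is zero.

0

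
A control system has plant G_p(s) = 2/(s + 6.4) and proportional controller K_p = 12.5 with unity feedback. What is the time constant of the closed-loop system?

Closed-loop transfer function: T(s) = K_p·G_p(s)/(1 + K_p·G_p(s)) = 25/(s + 6.4 + 25) = 25/(s + 31.4).
Time constant τ = 1/31.4 = 0.0318 s.

τ = 0.0318 s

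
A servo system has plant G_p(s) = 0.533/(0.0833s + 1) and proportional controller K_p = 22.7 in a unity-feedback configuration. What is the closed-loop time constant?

τ = 0.00636 s

Closed loop: T(s) = K_p·G_p/(1+K_p·G_p) = 12.1/(0.0833s + 1 + 12.1), with pole at s = −(1 + 12.1)/0.0833 = −157.3.
Closed-loop time constant τ = 1/157.3 = 0.00636 s.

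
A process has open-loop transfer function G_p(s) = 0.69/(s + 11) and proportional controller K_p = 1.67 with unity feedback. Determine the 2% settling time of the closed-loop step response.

T_s ≈ 0.329 s

Closed-loop transfer function: T(s) = K_p·G_p(s)/(1 + K_p·G_p(s)) = 1.152/(s + 11 + 1.152) = 1.152/(s + 12.15).
Time constant τ = 1/12.15 = 0.08229 s, so the 2% settling time is about 4τ = 0.329 s.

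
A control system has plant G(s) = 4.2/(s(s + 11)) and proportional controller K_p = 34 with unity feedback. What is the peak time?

From 1 + K_pG(s) = 0: s² + 11s + 142.8 = 0 ⇒ ω_n = 11.95, ζ = 0.4603.
Damped frequency ω_d = ω_n√(1−ζ²) = 10.61 rad/s, so peak time T_p = π/ω_d = 0.296 s.

T_p = 0.296 s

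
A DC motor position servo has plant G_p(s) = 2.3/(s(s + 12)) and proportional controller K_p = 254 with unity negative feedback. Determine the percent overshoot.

44.7%

From 1 + K_pG_p(s) = 0: s² + 12s + 584.2 = 0 ⇒ ω_n = 24.17, ζ = 0.2482.
%OS = 100·exp(−πζ/√(1−ζ²)) = 100·exp(−π·0.2482/√0.9384) = 44.7%.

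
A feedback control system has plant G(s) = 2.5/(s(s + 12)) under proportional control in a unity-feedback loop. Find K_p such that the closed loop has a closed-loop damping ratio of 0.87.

K_p = 19

Closed-loop characteristic equation: s² + 12s + K_p·2.5 = 0.
So ω_n = √(2.5K_p) and 2ζω_n = 12, giving ζ = 12/(2√(2.5K_p)).
Setting ζ = 0.87: √(2.5K_p) = 12/(2·0.87) = 6.897, so K_p = 47.56/2.5 = 19.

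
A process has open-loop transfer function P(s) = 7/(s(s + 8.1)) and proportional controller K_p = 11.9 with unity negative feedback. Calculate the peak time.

From 1 + K_pP(s) = 0: s² + 8.1s + 83.3 = 0 ⇒ ω_n = 9.127, ζ = 0.4437.
Damped frequency ω_d = ω_n√(1−ζ²) = 8.179 rad/s, so peak time T_p = π/ω_d = 0.384 s.

T_p = 0.384 s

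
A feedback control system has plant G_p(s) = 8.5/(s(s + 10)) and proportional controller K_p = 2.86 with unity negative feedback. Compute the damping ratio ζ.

The closed-loop denominator is s(s+10) + 2.86·8.5 = s² + 10s + 24.31.
So ω_n² = 24.31 ⇒ ω_n = 4.931 rad/s, and ζ = 10/(2ω_n) = 1.01.

ζ = 1.01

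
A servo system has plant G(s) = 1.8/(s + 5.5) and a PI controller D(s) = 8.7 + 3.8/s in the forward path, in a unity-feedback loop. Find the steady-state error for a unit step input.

0

The open loop D(s)G(s) has a pole at the origin (type 1), so the static position error constant is infinite and e_ss = 1/(1+∞) = 0.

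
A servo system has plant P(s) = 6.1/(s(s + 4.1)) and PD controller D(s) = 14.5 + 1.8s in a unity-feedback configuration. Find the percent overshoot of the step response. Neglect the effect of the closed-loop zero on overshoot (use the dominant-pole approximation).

1.48%

Forward path: (14.5 + 1.8s)·6.1/(s(s+4.1)). The closed-loop characteristic equation is s² + (4.1 + 6.1·1.8)s + 6.1·14.5 = 0.
That is s² + 15.08s + 88.45 = 0, so ω_n = 9.405 rad/s and ζ = 15.08/(2·9.405) = 0.8017.
%OS = 100·exp(−πζ/√(1−ζ²)) = 1.48%.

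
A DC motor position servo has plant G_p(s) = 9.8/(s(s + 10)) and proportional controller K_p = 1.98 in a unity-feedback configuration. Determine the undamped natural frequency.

1 + K_p·G_p(s) = 0 gives s² + 10s + 19.4 = 0.
So ω_n² = 19.4 ⇒ ω_n = 4.405 rad/s, and ζ = 10/(2ω_n) = 1.14.

ω_n = 4.4 rad/s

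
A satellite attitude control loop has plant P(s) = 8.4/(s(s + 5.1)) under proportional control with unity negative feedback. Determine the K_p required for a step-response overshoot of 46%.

From %OS = 100·exp(−πζ/√(1−ζ²)) = 46%, ζ = −ln(0.46)/√(π²+ln²(0.46)) = 0.24.
Characteristic equation s² + 5.1s + 8.4K_p = 0 gives ζ = 5.1/(2√(8.4K_p)).
Setting ζ = 0.24: √(8.4K_p) = 5.1/(2·0.24) = 10.63, so K_p = 112.9/8.4 = 13.4.

K_p = 13.4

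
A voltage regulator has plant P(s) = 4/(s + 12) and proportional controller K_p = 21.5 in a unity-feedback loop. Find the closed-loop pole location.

Closed-loop transfer function: T(s) = K_p·P(s)/(1 + K_p·P(s)) = 86/(s + 12 + 86) = 86/(s + 98).
The closed-loop pole is at s = −98.

s = -98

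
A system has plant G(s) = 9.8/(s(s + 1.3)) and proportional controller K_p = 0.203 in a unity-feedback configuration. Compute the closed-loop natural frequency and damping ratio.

1 + K_p·G(s) = 0 gives s² + 1.3s + 1.989 = 0.
So ω_n² = 1.989 ⇒ ω_n = 1.41 rad/s, and ζ = 1.3/(2ω_n) = 0.461.

ω_n = 1.41 rad/s, ζ = 0.461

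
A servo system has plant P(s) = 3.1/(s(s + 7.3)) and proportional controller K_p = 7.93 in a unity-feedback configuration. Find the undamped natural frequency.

ω_n = 4.96 rad/s

The closed-loop denominator is s(s+7.3) + 7.93·3.1 = s² + 7.3s + 24.58.
So ω_n² = 24.58 ⇒ ω_n = 4.958 rad/s, and ζ = 7.3/(2ω_n) = 0.736.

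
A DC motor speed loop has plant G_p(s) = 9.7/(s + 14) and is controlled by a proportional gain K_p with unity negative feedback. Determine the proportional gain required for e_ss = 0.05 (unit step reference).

The loop is type 0, so e_ss(step) = 1/(1 + K_pos) with K_pos = K_p·G_p(0).
G_p(0) = 0.6929. Require 1/(1 + K_p·0.6929) = 0.05, so 1 + 0.6929·K_p = 20.
K_p = (20 − 1)/0.6929 = 27.4.

K_p = 27.4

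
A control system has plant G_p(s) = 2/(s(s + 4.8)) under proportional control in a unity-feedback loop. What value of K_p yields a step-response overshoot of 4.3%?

K_p = 5.75

From %OS = 100·exp(−πζ/√(1−ζ²)) = 4.3%, ζ = −ln(0.043)/√(π²+ln²(0.043)) = 0.7077.
Characteristic equation s² + 4.8s + 2K_p = 0 gives ζ = 4.8/(2√(2K_p)).
Setting ζ = 0.7077: √(2K_p) = 4.8/(2·0.7077) = 3.391, so K_p = 11.5/2 = 5.75.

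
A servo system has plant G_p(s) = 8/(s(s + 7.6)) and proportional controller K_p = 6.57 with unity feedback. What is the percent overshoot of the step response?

Closed-loop characteristic equation: s² + 7.6s + 52.56 = 0, so ω_n = 7.25 rad/s and ζ = 7.6/(2·7.25) = 0.5242.
%OS = 100·exp(−πζ/√(1−ζ²)) = 100·exp(−π·0.5242/√0.7253) = 14.5%.

14.5%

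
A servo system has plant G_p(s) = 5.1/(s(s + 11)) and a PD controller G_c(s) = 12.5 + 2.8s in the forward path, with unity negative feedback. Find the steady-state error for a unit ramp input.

The loop has one pole at the origin (type 1). Velocity error constant K_v = lim_{s→0} s·G_c(s)G_p(s) = 12.5·5.1/11 = 5.795.
Steady-state error to a unit ramp: e_ss = 1/K_v = 0.173.

0.173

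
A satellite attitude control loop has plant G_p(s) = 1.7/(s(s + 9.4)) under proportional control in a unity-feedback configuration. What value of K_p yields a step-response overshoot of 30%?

K_p = 101

From %OS = 100·exp(−πζ/√(1−ζ²)) = 30%, ζ = −ln(0.3)/√(π²+ln²(0.3)) = 0.3579.
Characteristic equation s² + 9.4s + 1.7K_p = 0 gives ζ = 9.4/(2√(1.7K_p)).
Setting ζ = 0.3579: √(1.7K_p) = 9.4/(2·0.3579) = 13.13, so K_p = 172.5/1.7 = 101.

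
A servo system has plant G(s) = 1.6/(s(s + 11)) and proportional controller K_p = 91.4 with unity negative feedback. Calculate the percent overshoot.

From 1 + K_pG(s) = 0: s² + 11s + 146.2 = 0 ⇒ ω_n = 12.09, ζ = 0.4548.
%OS = 100·exp(−πζ/√(1−ζ²)) = 100·exp(−π·0.4548/√0.7931) = 20.1%.

20.1%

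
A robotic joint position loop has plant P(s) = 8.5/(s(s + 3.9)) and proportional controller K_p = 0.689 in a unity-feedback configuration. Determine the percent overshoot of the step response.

The closed-loop denominator s² + 3.9s + 5.856 gives ω_n = √5.856 = 2.42 and ζ = 3.9/(2ω_n) = 0.8058.
%OS = 100·exp(−πζ/√(1−ζ²)) = 100·exp(−π·0.8058/√0.3507) = 1.39%.

1.39%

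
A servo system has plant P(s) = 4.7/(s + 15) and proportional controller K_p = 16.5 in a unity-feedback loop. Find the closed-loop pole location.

Closed-loop transfer function: T(s) = K_p·P(s)/(1 + K_p·P(s)) = 77.55/(s + 15 + 77.55) = 77.55/(s + 92.55).
The closed-loop pole is at s = −92.55.

s = -92.55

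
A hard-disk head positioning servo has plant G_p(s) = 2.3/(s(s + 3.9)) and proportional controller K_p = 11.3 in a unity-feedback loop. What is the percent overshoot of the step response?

From 1 + K_pG_p(s) = 0: s² + 3.9s + 25.99 = 0 ⇒ ω_n = 5.098, ζ = 0.3825.
%OS = 100·exp(−πζ/√(1−ζ²)) = 100·exp(−π·0.3825/√0.8537) = 27.2%.

27.2%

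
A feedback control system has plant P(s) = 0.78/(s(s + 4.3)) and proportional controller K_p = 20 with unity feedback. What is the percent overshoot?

From 1 + K_pP(s) = 0: s² + 4.3s + 15.6 = 0 ⇒ ω_n = 3.95, ζ = 0.5443.
%OS = 100·exp(−πζ/√(1−ζ²)) = 100·exp(−π·0.5443/√0.7037) = 13%.

13%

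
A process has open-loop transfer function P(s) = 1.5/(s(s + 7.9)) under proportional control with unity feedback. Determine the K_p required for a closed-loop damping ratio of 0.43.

Closed-loop characteristic equation: s² + 7.9s + K_p·1.5 = 0.
So ω_n = √(1.5K_p) and 2ζω_n = 7.9, giving ζ = 7.9/(2√(1.5K_p)).
Setting ζ = 0.43: √(1.5K_p) = 7.9/(2·0.43) = 9.186, so K_p = 84.38/1.5 = 56.3.

K_p = 56.3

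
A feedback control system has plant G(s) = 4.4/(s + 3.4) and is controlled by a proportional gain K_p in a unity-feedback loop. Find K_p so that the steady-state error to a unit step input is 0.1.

K_p = 6.95

The loop is type 0, so e_ss(step) = 1/(1 + K_pos) with K_pos = K_p·G(0).
G(0) = 1.294. Require 1/(1 + K_p·1.294) = 0.1, so 1 + 1.294·K_p = 10.
K_p = (10 − 1)/1.294 = 6.95.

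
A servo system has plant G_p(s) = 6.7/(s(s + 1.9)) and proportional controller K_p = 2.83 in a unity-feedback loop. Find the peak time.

From 1 + K_pG_p(s) = 0: s² + 1.9s + 18.96 = 0 ⇒ ω_n = 4.354, ζ = 0.2182.
Damped frequency ω_d = ω_n√(1−ζ²) = 4.25 rad/s, so peak time T_p = π/ω_d = 0.739 s.

T_p = 0.739 s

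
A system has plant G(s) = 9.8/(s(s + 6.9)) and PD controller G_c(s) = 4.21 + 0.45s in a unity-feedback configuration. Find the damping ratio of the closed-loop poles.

ζ = 0.88

Forward path: (4.21 + 0.45s)·9.8/(s(s+6.9)). The closed-loop characteristic equation is s² + (6.9 + 9.8·0.45)s + 9.8·4.21 = 0.
That is s² + 11.31s + 41.26 = 0, so ω_n = 6.423 rad/s and ζ = 11.31/(2·6.423) = 0.8804.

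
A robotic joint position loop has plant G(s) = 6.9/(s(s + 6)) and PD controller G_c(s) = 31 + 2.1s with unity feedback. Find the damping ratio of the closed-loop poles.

Forward path: (31 + 2.1s)·6.9/(s(s+6)). The closed-loop characteristic equation is s² + (6 + 6.9·2.1)s + 6.9·31 = 0.
That is s² + 20.49s + 213.9 = 0, so ω_n = 14.63 rad/s and ζ = 20.49/(2·14.63) = 0.7005.

ζ = 0.7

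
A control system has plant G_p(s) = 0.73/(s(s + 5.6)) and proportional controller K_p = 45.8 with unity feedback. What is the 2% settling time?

T_s ≈ 1.43 s

The closed-loop denominator s² + 5.6s + 33.43 gives ω_n = √33.43 = 5.782 and ζ = 5.6/(2ω_n) = 0.4842.
2% settling time T_s ≈ 4/(ζω_n) = 4/2.8 = 1.43 s.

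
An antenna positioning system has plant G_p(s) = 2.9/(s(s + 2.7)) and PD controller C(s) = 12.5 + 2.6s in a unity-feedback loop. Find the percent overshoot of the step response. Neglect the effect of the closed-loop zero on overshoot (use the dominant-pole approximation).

Forward path: (12.5 + 2.6s)·2.9/(s(s+2.7)). The closed-loop characteristic equation is s² + (2.7 + 2.9·2.6)s + 2.9·12.5 = 0.
That is s² + 10.24s + 36.25 = 0, so ω_n = 6.021 rad/s and ζ = 10.24/(2·6.021) = 0.8504.
%OS = 100·exp(−πζ/√(1−ζ²)) = 0.624%.

0.624%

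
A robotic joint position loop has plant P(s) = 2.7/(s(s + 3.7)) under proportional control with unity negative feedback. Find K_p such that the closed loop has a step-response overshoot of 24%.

K_p = 7.41

From %OS = 100·exp(−πζ/√(1−ζ²)) = 24%, ζ = −ln(0.24)/√(π²+ln²(0.24)) = 0.4136.
Characteristic equation s² + 3.7s + 2.7K_p = 0 gives ζ = 3.7/(2√(2.7K_p)).
Setting ζ = 0.4136: √(2.7K_p) = 3.7/(2·0.4136) = 4.473, so K_p = 20.01/2.7 = 7.41.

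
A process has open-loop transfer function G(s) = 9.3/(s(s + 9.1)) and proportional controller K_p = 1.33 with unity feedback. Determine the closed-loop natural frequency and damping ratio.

With unity feedback the closed-loop characteristic equation is s² + 9.1s + 1.33·9.3 = s² + 9.1s + 12.37 = 0.
So ω_n² = 12.37 ⇒ ω_n = 3.517 rad/s, and ζ = 9.1/(2ω_n) = 1.29.

ω_n = 3.52 rad/s, ζ = 1.29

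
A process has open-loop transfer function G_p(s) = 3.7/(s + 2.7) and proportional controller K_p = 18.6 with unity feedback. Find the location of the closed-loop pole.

s = -71.52

Closed-loop transfer function: T(s) = K_p·G_p(s)/(1 + K_p·G_p(s)) = 68.82/(s + 2.7 + 68.82) = 68.82/(s + 71.52).
The closed-loop pole is at s = −71.52.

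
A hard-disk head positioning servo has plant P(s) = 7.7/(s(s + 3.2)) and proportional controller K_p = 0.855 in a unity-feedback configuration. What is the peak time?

T_p = 1.57 s

From 1 + K_pP(s) = 0: s² + 3.2s + 6.583 = 0 ⇒ ω_n = 2.566, ζ = 0.6236.
Damped frequency ω_d = ω_n√(1−ζ²) = 2.006 rad/s, so peak time T_p = π/ω_d = 1.57 s.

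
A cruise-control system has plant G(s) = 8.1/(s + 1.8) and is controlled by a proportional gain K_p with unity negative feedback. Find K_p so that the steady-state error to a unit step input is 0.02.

The loop is type 0, so e_ss(step) = 1/(1 + K_pos) with K_pos = K_p·G(0).
G(0) = 4.5. Require 1/(1 + K_p·4.5) = 0.02, so 1 + 4.5·K_p = 50.
K_p = (50 − 1)/4.5 = 10.9.

K_p = 10.9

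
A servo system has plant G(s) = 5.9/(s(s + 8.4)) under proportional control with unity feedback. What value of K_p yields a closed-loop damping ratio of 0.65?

Closed-loop characteristic equation: s² + 8.4s + K_p·5.9 = 0.
So ω_n = √(5.9K_p) and 2ζω_n = 8.4, giving ζ = 8.4/(2√(5.9K_p)).
Setting ζ = 0.65: √(5.9K_p) = 8.4/(2·0.65) = 6.462, so K_p = 41.75/5.9 = 7.08.

K_p = 7.08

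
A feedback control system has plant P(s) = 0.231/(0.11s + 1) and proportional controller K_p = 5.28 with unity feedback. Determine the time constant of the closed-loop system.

τ = 0.0496 s

Closed loop: T(s) = K_p·P/(1+K_p·P) = 1.22/(0.11s + 1 + 1.22), with pole at s = −(1 + 1.22)/0.11 = −20.18.
Closed-loop time constant τ = 1/20.18 = 0.0496 s.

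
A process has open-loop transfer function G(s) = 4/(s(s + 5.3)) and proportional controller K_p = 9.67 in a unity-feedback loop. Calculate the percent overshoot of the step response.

Closed-loop characteristic equation: s² + 5.3s + 38.68 = 0, so ω_n = 6.219 rad/s and ζ = 5.3/(2·6.219) = 0.4261.
%OS = 100·exp(−πζ/√(1−ζ²)) = 100·exp(−π·0.4261/√0.8184) = 22.8%.

22.8%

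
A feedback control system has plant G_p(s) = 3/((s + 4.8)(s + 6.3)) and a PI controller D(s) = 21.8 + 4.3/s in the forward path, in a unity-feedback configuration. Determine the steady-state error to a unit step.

0

The open loop D(s)G_p(s) has a pole at the origin (type 1), so the static position error constant is infinite and e_ss = 1/(1+∞) = 0.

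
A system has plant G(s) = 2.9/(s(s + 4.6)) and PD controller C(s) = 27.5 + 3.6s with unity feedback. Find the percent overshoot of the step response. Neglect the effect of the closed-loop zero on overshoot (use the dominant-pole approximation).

0.741%

Forward path: (27.5 + 3.6s)·2.9/(s(s+4.6)). The closed-loop characteristic equation is s² + (4.6 + 2.9·3.6)s + 2.9·27.5 = 0.
That is s² + 15.04s + 79.75 = 0, so ω_n = 8.93 rad/s and ζ = 15.04/(2·8.93) = 0.8421.
%OS = 100·exp(−πζ/√(1−ζ²)) = 0.741%.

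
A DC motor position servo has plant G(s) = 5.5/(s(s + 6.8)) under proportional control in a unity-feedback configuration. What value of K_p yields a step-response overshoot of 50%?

From %OS = 100·exp(−πζ/√(1−ζ²)) = 50%, ζ = −ln(0.5)/√(π²+ln²(0.5)) = 0.2155.
Characteristic equation s² + 6.8s + 5.5K_p = 0 gives ζ = 6.8/(2√(5.5K_p)).
Setting ζ = 0.2155: √(5.5K_p) = 6.8/(2·0.2155) = 15.78, so K_p = 249/5.5 = 45.3.

K_p = 45.3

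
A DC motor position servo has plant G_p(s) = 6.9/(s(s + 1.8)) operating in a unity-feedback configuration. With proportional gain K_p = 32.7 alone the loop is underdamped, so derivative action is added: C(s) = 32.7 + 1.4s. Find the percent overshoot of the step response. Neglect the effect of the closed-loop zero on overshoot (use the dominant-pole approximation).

Forward path: (32.7 + 1.4s)·6.9/(s(s+1.8)). The closed-loop characteristic equation is s² + (1.8 + 6.9·1.4)s + 6.9·32.7 = 0.
That is s² + 11.46s + 225.6 = 0, so ω_n = 15.02 rad/s and ζ = 11.46/(2·15.02) = 0.3815.
%OS = 100·exp(−πζ/√(1−ζ²)) = 27.4%.

27.4%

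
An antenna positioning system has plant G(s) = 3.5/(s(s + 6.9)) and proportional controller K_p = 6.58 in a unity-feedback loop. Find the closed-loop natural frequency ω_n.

ω_n = 4.8 rad/s

The closed-loop denominator is s(s+6.9) + 6.58·3.5 = s² + 6.9s + 23.03.
Matching s² + 2ζω_n s + ω_n²: ω_n = √23.03 = 4.799 rad/s and 2ζω_n = 6.9, so ζ = 6.9/(2·4.799) = 0.719.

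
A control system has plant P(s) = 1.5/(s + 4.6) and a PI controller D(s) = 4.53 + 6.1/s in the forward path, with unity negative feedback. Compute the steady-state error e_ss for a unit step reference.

The open loop D(s)P(s) has a pole at the origin (type 1), so the static position error constant is infinite and e_ss = 1/(1+∞) = 0.

0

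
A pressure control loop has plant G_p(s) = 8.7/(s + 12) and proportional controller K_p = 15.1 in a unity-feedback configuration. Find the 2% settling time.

Closed-loop transfer function: T(s) = K_p·G_p(s)/(1 + K_p·G_p(s)) = 131.4/(s + 12 + 131.4) = 131.4/(s + 143.4).
Time constant τ = 1/143.4 = 0.006975 s, so the 2% settling time is about 4τ = 0.0279 s.

T_s ≈ 0.0279 s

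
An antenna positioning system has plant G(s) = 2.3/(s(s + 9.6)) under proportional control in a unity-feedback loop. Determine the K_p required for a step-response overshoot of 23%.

K_p = 55.8

From %OS = 100·exp(−πζ/√(1−ζ²)) = 23%, ζ = −ln(0.23)/√(π²+ln²(0.23)) = 0.4237.
Characteristic equation s² + 9.6s + 2.3K_p = 0 gives ζ = 9.6/(2√(2.3K_p)).
Setting ζ = 0.4237: √(2.3K_p) = 9.6/(2·0.4237) = 11.33, so K_p = 128.3/2.3 = 55.8.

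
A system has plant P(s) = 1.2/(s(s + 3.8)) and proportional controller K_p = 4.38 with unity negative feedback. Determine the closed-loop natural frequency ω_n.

ω_n = 2.29 rad/s

With unity feedback the closed-loop characteristic equation is s² + 3.8s + 4.38·1.2 = s² + 3.8s + 5.256 = 0.
Matching s² + 2ζω_n s + ω_n²: ω_n = √5.256 = 2.293 rad/s and 2ζω_n = 3.8, so ζ = 3.8/(2·2.293) = 0.829.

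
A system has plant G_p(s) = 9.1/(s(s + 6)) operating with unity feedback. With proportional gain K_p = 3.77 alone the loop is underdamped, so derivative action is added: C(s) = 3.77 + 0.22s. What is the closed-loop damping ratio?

ζ = 0.683

Forward path: (3.77 + 0.22s)·9.1/(s(s+6)). The closed-loop characteristic equation is s² + (6 + 9.1·0.22)s + 9.1·3.77 = 0.
That is s² + 8.002s + 34.31 = 0, so ω_n = 5.857 rad/s and ζ = 8.002/(2·5.857) = 0.6831.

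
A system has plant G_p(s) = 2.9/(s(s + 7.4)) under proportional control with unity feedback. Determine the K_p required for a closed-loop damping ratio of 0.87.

K_p = 6.24

Closed-loop characteristic equation: s² + 7.4s + K_p·2.9 = 0.
So ω_n = √(2.9K_p) and 2ζω_n = 7.4, giving ζ = 7.4/(2√(2.9K_p)).
Setting ζ = 0.87: √(2.9K_p) = 7.4/(2·0.87) = 4.253, so K_p = 18.09/2.9 = 6.24.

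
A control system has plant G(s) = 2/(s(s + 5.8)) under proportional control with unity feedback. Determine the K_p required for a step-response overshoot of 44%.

K_p = 65.8

From %OS = 100·exp(−πζ/√(1−ζ²)) = 44%, ζ = −ln(0.44)/√(π²+ln²(0.44)) = 0.2528.
Characteristic equation s² + 5.8s + 2K_p = 0 gives ζ = 5.8/(2√(2K_p)).
Setting ζ = 0.2528: √(2K_p) = 5.8/(2·0.2528) = 11.47, so K_p = 131.6/2 = 65.8.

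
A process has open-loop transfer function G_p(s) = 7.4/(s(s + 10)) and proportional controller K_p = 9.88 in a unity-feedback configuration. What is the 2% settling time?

From 1 + K_pG_p(s) = 0: s² + 10s + 73.11 = 0 ⇒ ω_n = 8.551, ζ = 0.5848.
2% settling time T_s ≈ 4/(ζω_n) = 4/5 = 0.8 s.

T_s ≈ 0.8 s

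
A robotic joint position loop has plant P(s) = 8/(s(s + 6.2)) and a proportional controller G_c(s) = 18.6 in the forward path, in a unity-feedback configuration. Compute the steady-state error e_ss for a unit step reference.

0

The open loop G_c(s)P(s) has a pole at the origin (type 1), so the static position error constant is infinite and e_ss = 1/(1+∞) = 0.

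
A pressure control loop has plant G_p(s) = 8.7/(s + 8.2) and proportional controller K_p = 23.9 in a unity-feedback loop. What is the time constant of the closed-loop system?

τ = 0.00463 s

Closed-loop transfer function: T(s) = K_p·G_p(s)/(1 + K_p·G_p(s)) = 207.9/(s + 8.2 + 207.9) = 207.9/(s + 216.1).
Time constant τ = 1/216.1 = 0.00463 s.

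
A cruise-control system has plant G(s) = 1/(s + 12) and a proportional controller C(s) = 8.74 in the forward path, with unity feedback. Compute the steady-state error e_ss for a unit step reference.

0.579

The loop is type 0. Static position error constant K_pos = C(0)·G(0) = 8.74·0.08333 = 0.7283.
Steady-state error to a unit step: e_ss = 1/(1+K_pos) = 1/1.728 = 0.579.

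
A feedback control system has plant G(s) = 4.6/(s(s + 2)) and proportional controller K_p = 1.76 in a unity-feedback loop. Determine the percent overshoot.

30.7%

Closed-loop characteristic equation: s² + 2s + 8.096 = 0, so ω_n = 2.845 rad/s and ζ = 2/(2·2.845) = 0.3515.
%OS = 100·exp(−πζ/√(1−ζ²)) = 100·exp(−π·0.3515/√0.8765) = 30.7%.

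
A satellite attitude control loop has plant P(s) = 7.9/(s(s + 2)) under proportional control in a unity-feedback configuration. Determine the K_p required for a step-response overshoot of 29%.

K_p = 0.942

From %OS = 100·exp(−πζ/√(1−ζ²)) = 29%, ζ = −ln(0.29)/√(π²+ln²(0.29)) = 0.3666.
Characteristic equation s² + 2s + 7.9K_p = 0 gives ζ = 2/(2√(7.9K_p)).
Setting ζ = 0.3666: √(7.9K_p) = 2/(2·0.3666) = 2.728, so K_p = 7.441/7.9 = 0.942.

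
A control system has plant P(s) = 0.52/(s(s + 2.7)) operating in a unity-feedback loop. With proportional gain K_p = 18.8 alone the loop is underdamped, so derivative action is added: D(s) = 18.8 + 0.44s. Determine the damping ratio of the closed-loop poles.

ζ = 0.468

Forward path: (18.8 + 0.44s)·0.52/(s(s+2.7)). The closed-loop characteristic equation is s² + (2.7 + 0.52·0.44)s + 0.52·18.8 = 0.
That is s² + 2.929s + 9.776 = 0, so ω_n = 3.127 rad/s and ζ = 2.929/(2·3.127) = 0.4684.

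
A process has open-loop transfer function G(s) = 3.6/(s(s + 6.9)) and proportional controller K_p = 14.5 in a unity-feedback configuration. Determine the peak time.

T_p = 0.495 s

Closed-loop characteristic equation: s² + 6.9s + 52.2 = 0, so ω_n = 7.225 rad/s and ζ = 6.9/(2·7.225) = 0.4775.
Damped frequency ω_d = ω_n√(1−ζ²) = 6.348 rad/s, so peak time T_p = π/ω_d = 0.495 s.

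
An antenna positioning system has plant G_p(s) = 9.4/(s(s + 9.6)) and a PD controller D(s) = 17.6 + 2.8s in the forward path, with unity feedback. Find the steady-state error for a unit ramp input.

0.058

The loop has one pole at the origin (type 1). Velocity error constant K_v = lim_{s→0} s·D(s)G_p(s) = 17.6·9.4/9.6 = 17.23.
Steady-state error to a unit ramp: e_ss = 1/K_v = 0.058.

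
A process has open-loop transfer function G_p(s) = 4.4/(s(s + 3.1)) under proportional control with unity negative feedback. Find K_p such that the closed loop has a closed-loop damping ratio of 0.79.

K_p = 0.875

Closed-loop characteristic equation: s² + 3.1s + K_p·4.4 = 0.
So ω_n = √(4.4K_p) and 2ζω_n = 3.1, giving ζ = 3.1/(2√(4.4K_p)).
Setting ζ = 0.79: √(4.4K_p) = 3.1/(2·0.79) = 1.962, so K_p = 3.85/4.4 = 0.875.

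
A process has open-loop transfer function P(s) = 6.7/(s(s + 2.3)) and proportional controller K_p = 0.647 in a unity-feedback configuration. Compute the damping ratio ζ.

ζ = 0.552

The closed-loop denominator is s(s+2.3) + 0.647·6.7 = s² + 2.3s + 4.335.
So ω_n² = 4.335 ⇒ ω_n = 2.082 rad/s, and ζ = 2.3/(2ω_n) = 0.552.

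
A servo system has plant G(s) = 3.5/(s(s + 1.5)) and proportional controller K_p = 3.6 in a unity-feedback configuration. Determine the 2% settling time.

T_s ≈ 5.33 s

The closed-loop denominator s² + 1.5s + 12.6 gives ω_n = √12.6 = 3.55 and ζ = 1.5/(2ω_n) = 0.2113.
2% settling time T_s ≈ 4/(ζω_n) = 4/0.75 = 5.33 s.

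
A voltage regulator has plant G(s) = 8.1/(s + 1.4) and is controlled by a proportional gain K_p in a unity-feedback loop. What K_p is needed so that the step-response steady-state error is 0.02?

The loop is type 0, so e_ss(step) = 1/(1 + K_pos) with K_pos = K_p·G(0).
G(0) = 5.786. Require 1/(1 + K_p·5.786) = 0.02, so 1 + 5.786·K_p = 50.
K_p = (50 − 1)/5.786 = 8.47.

K_p = 8.47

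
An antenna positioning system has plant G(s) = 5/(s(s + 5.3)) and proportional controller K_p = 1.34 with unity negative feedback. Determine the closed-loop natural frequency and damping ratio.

ω_n = 2.59 rad/s, ζ = 1.02

The closed-loop denominator is s(s+5.3) + 1.34·5 = s² + 5.3s + 6.7.
So ω_n² = 6.7 ⇒ ω_n = 2.588 rad/s, and ζ = 5.3/(2ω_n) = 1.02.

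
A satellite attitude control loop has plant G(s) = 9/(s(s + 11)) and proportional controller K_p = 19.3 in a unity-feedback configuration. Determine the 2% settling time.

From 1 + K_pG(s) = 0: s² + 11s + 173.7 = 0 ⇒ ω_n = 13.18, ζ = 0.4173.
2% settling time T_s ≈ 4/(ζω_n) = 4/5.5 = 0.727 s.

T_s ≈ 0.727 s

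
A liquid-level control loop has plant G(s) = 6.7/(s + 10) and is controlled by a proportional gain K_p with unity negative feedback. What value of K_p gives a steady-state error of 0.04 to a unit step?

K_p = 35.8

The loop is type 0, so e_ss(step) = 1/(1 + K_pos) with K_pos = K_p·G(0).
G(0) = 0.67. Require 1/(1 + K_p·0.67) = 0.04, so 1 + 0.67·K_p = 25.
K_p = (25 − 1)/0.67 = 35.8.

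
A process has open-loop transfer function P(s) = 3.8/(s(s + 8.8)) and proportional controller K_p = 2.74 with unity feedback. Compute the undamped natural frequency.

With unity feedback the closed-loop characteristic equation is s² + 8.8s + 2.74·3.8 = s² + 8.8s + 10.41 = 0.
So ω_n² = 10.41 ⇒ ω_n = 3.227 rad/s, and ζ = 8.8/(2ω_n) = 1.36.

ω_n = 3.23 rad/s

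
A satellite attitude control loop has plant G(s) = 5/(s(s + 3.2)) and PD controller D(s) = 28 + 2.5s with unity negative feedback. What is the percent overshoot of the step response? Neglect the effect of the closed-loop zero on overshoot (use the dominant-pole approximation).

6.17%

Forward path: (28 + 2.5s)·5/(s(s+3.2)). The closed-loop characteristic equation is s² + (3.2 + 5·2.5)s + 5·28 = 0.
That is s² + 15.7s + 140 = 0, so ω_n = 11.83 rad/s and ζ = 15.7/(2·11.83) = 0.6634.
%OS = 100·exp(−πζ/√(1−ζ²)) = 6.17%.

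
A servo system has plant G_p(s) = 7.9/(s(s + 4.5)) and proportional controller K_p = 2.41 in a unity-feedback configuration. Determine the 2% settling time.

T_s ≈ 1.78 s

The closed-loop denominator s² + 4.5s + 19.04 gives ω_n = √19.04 = 4.363 and ζ = 4.5/(2ω_n) = 0.5157.
2% settling time T_s ≈ 4/(ζω_n) = 4/2.25 = 1.78 s.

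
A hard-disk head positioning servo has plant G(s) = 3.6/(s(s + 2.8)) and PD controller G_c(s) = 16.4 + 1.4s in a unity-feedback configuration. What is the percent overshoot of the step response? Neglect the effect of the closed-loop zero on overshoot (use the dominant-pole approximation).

15.5%

Forward path: (16.4 + 1.4s)·3.6/(s(s+2.8)). The closed-loop characteristic equation is s² + (2.8 + 3.6·1.4)s + 3.6·16.4 = 0.
That is s² + 7.84s + 59.04 = 0, so ω_n = 7.684 rad/s and ζ = 7.84/(2·7.684) = 0.5102.
%OS = 100·exp(−πζ/√(1−ζ²)) = 15.5%.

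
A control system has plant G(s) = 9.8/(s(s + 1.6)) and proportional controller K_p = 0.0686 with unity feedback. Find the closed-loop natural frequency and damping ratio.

ω_n = 0.82 rad/s, ζ = 0.976

The closed-loop denominator is s(s+1.6) + 0.0686·9.8 = s² + 1.6s + 0.6723.
Matching s² + 2ζω_n s + ω_n²: ω_n = √0.6723 = 0.8199 rad/s and 2ζω_n = 1.6, so ζ = 1.6/(2·0.8199) = 0.976.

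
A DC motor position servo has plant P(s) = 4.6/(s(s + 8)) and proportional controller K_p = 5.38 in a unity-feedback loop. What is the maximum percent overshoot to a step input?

Closed-loop characteristic equation: s² + 8s + 24.75 = 0, so ω_n = 4.975 rad/s and ζ = 8/(2·4.975) = 0.8041.
%OS = 100·exp(−πζ/√(1−ζ²)) = 100·exp(−π·0.8041/√0.3535) = 1.43%.

1.43%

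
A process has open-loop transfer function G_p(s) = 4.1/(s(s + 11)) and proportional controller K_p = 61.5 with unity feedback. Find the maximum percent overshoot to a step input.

Closed-loop characteristic equation: s² + 11s + 252.1 = 0, so ω_n = 15.88 rad/s and ζ = 11/(2·15.88) = 0.3464.
%OS = 100·exp(−πζ/√(1−ζ²)) = 100·exp(−π·0.3464/√0.88) = 31.4%.

31.4%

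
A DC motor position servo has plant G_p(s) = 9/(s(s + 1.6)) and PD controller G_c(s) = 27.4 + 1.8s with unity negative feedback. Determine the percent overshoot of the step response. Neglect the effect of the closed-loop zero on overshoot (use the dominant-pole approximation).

11.5%

Forward path: (27.4 + 1.8s)·9/(s(s+1.6)). The closed-loop characteristic equation is s² + (1.6 + 9·1.8)s + 9·27.4 = 0.
That is s² + 17.8s + 246.6 = 0, so ω_n = 15.7 rad/s and ζ = 17.8/(2·15.7) = 0.5668.
%OS = 100·exp(−πζ/√(1−ζ²)) = 11.5%.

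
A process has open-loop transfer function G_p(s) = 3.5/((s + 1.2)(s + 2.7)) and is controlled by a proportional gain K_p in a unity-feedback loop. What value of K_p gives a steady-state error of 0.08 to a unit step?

K_p = 10.6

Steady-state error for a unit step on this type-0 loop is 1/(1 + K_p·G_p(0)).
G_p(0) = 1.08. Require 1/(1 + K_p·1.08) = 0.08, so 1 + 1.08·K_p = 12.5.
K_p = (12.5 − 1)/1.08 = 10.6.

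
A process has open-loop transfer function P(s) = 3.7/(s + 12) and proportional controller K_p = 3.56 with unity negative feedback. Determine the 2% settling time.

Closed-loop transfer function: T(s) = K_p·P(s)/(1 + K_p·P(s)) = 13.17/(s + 12 + 13.17) = 13.17/(s + 25.17).
Time constant τ = 1/25.17 = 0.03973 s, so the 2% settling time is about 4τ = 0.159 s.

T_s ≈ 0.159 s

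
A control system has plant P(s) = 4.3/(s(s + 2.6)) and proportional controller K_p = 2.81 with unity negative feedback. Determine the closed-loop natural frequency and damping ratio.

With unity feedback the closed-loop characteristic equation is s² + 2.6s + 2.81·4.3 = s² + 2.6s + 12.08 = 0.
So ω_n² = 12.08 ⇒ ω_n = 3.476 rad/s, and ζ = 2.6/(2ω_n) = 0.374.

ω_n = 3.48 rad/s, ζ = 0.374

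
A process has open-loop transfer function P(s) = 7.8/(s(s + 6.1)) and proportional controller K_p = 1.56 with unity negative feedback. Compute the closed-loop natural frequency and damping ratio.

ω_n = 3.49 rad/s, ζ = 0.874

1 + K_p·P(s) = 0 gives s² + 6.1s + 12.17 = 0.
So ω_n² = 12.17 ⇒ ω_n = 3.488 rad/s, and ζ = 6.1/(2ω_n) = 0.874.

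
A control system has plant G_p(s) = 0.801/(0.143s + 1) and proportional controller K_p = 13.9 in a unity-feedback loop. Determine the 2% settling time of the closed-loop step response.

Closed loop: T(s) = K_p·G_p/(1+K_p·G_p) = 11.13/(0.143s + 1 + 11.13), with pole at s = −(1 + 11.13)/0.143 = −84.85.
τ = 1/84.85 = 0.01179 s, so 2% settling time ≈ 4τ = 0.0471 s.

T_s ≈ 0.0471 s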